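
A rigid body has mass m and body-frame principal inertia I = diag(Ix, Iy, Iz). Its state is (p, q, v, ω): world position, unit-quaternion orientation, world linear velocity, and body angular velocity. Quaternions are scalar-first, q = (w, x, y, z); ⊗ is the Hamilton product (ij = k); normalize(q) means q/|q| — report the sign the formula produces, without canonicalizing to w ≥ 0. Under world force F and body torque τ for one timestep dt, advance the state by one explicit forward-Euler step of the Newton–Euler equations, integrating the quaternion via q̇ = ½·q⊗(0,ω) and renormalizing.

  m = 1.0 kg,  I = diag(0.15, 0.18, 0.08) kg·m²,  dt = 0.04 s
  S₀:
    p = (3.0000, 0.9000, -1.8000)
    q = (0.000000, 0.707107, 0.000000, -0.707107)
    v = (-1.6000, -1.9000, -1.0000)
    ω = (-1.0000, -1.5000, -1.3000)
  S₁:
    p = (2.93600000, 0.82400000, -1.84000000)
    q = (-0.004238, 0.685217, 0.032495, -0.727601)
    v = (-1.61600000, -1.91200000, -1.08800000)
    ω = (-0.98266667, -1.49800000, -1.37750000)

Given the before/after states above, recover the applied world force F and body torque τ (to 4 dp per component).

ω₁ − ω₀ = (0.01733333, 0.00200000, -0.07750000)
applied torque τ = (-0.1300, 0.1000, -0.1100)
v₁ − v₀ = (-0.01600000, -0.01200000, -0.08800000)
applied force F = (-0.4000, -0.3000, -2.2000)

F = (-0.4000, -0.3000, -2.2000)
τ = (-0.1300, 0.1000, -0.1100)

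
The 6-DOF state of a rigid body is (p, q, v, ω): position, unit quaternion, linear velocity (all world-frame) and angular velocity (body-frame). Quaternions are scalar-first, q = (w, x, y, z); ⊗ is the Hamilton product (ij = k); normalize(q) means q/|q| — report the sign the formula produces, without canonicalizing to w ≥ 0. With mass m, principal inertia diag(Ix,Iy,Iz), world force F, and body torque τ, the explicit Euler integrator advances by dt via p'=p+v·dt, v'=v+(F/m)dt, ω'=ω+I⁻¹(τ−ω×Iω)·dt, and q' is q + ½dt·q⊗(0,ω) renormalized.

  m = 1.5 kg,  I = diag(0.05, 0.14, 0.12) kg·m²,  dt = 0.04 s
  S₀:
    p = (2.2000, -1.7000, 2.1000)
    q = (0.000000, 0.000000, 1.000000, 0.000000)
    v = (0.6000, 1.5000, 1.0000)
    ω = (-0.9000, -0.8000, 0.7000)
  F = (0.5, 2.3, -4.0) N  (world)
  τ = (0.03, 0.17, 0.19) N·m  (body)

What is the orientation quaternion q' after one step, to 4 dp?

Hamilton product q⊗(0,ω) = (0.8000000, 0.7000000, 0.0000000, 0.9000000)
updated quaternion q' = (0.0160, 0.0140, 0.9996, 0.0180)

q' = (0.0160, 0.0140, 0.9996, 0.0180)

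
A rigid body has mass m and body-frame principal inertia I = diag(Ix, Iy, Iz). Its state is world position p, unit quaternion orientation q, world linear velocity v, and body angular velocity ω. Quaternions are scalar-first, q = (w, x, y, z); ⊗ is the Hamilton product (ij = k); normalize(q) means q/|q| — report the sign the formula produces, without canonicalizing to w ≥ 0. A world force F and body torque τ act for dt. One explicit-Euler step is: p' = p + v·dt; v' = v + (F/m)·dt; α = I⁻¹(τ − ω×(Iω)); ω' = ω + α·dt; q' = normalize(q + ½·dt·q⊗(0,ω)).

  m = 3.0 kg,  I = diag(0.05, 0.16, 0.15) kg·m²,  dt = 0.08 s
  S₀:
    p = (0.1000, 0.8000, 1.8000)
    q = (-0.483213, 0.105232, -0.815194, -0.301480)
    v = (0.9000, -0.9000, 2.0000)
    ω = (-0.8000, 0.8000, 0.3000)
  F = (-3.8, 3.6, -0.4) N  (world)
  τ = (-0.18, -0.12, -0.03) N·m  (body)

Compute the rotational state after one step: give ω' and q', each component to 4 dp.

precession coupling ω×(Iω) = (-0.0024, 0.0240, -0.0704)
α = I⁻¹(τ − ω×Iω) = (-3.5520, -0.9000, 0.2693)
ω' = ω + α·dt = (-1.0842, 0.7280, 0.3215)
q⊗(0,ω) = (0.8267848, 0.3831962, -0.1769560, -0.7129335)
q + ½dt·q⊗(0,ω), renormalized = (-0.4496, 0.1204, -0.8214, -0.3296)

ω' = (-1.0842, 0.7280, 0.3215)
q' = (-0.4496, 0.1204, -0.8214, -0.3296)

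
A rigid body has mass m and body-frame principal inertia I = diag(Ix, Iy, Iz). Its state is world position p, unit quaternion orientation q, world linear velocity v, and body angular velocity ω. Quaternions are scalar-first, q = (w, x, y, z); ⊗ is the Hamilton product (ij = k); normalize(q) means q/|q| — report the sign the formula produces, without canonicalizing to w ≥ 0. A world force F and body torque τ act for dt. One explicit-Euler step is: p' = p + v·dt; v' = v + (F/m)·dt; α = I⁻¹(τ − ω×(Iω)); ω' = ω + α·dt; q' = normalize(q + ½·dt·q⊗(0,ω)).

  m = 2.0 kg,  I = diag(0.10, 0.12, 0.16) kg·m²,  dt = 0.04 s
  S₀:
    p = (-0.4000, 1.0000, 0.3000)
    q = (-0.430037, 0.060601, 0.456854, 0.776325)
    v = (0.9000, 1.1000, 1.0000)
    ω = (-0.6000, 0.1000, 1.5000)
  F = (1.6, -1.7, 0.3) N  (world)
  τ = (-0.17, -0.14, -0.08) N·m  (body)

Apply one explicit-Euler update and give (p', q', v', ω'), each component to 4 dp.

p' = (-0.3640, 1.0440, 0.3400)
q' = (-0.4533, 0.0779, 0.4446, 0.7686)
v' = (0.9320, 1.0660, 1.0060)
ω' = (-0.6704, 0.0353, 1.4803)

(τ − ω×Iω)/I = (-1.7600, -1.6167, -0.4925)
ω + α·dt = (-0.6704, 0.0353, 1.4803)
2q̇ = q⊗(0,ω) = (-1.1738123, 0.8656707, -0.5997002, -0.3648830)
updated quaternion q' = (-0.4533, 0.0779, 0.4446, 0.7686)
a = F/m = (0.8000, -0.8500, 0.1500)
p' = p + v·dt = (-0.3640, 1.0440, 0.3400)
v' = v + a·dt = (0.9320, 1.0660, 1.0060)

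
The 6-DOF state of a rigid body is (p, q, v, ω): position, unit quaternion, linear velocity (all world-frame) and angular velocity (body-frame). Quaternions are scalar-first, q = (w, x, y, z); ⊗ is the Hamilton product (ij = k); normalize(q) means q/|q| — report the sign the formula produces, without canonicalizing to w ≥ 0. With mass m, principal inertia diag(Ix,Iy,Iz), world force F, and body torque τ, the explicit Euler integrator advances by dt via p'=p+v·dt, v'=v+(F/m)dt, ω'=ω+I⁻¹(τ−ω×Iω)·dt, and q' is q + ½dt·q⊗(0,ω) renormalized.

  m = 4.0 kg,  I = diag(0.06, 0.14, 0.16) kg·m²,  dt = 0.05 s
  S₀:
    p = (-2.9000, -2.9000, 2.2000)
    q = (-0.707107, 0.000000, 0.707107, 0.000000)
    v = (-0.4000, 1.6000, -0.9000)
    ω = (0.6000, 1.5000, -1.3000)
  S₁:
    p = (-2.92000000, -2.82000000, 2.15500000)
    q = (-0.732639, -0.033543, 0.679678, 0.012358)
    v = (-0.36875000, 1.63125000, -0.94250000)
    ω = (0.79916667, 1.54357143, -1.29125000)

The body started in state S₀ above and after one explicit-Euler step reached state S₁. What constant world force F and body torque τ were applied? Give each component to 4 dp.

Δω = ω₁−ω₀ = (0.19916667, 0.04357143, 0.00875000)
precession coupling = (-0.0390, 0.0780, 0.0720)
applied torque τ = (0.2000, 0.2000, 0.1000)
v₁ − v₀ = (0.03125000, 0.03125000, -0.04250000)
m·(v₁−v₀)/dt = (2.5000, 2.5000, -3.4000)

F = (2.5000, 2.5000, -3.4000)
τ = (0.2000, 0.2000, 0.1000)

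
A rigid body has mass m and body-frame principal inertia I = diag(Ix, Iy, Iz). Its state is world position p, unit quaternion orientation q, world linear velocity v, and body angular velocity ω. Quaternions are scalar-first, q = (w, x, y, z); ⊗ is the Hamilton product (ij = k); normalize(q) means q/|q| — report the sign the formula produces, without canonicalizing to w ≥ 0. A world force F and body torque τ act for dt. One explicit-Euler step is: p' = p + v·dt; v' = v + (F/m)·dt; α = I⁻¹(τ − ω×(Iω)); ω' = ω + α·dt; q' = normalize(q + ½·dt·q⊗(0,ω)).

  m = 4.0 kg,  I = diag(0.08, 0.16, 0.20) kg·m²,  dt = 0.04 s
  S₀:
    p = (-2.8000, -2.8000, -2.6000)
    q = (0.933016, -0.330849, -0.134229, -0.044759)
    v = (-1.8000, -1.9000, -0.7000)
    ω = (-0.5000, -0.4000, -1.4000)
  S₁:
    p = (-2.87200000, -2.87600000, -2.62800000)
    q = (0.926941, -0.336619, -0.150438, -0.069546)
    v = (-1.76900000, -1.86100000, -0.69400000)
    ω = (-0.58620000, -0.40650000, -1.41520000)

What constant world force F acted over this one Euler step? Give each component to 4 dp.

F = (3.1000, 3.9000, 0.6000)

velocity change Δv = (0.03100000, 0.03900000, 0.00600000)
applied force F = (3.1000, 3.9000, 0.6000)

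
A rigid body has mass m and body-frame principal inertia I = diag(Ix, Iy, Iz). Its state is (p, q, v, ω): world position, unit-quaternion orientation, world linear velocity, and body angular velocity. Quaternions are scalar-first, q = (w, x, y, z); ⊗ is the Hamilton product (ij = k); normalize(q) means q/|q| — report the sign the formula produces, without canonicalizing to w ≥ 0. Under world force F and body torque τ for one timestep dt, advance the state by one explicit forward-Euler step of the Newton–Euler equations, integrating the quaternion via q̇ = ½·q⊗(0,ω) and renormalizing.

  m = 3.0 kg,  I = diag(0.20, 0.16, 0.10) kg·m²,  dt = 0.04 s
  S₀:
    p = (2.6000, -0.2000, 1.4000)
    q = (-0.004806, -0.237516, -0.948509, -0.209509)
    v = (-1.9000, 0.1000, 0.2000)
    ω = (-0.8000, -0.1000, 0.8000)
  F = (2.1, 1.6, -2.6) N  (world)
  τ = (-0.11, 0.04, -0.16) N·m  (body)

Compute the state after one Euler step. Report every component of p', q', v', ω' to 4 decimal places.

p' = (2.5240, -0.1960, 1.4080)
q' = (-0.0071, -0.2530, -0.9411, -0.2242)
v' = (-1.8720, 0.1213, 0.1653)
ω' = (-0.8230, -0.0740, 0.7373)

α = I⁻¹(τ − ω×Iω) = (-0.5740, 0.6500, -1.5680)
ω' = ω + α·dt = (-0.8230, -0.0740, 0.7373)
2q̇ = q⊗(0,ω) = (-0.1172565, -0.7759133, 0.3581006, -0.7389004)
q + ½dt·q⊗(0,ω), renormalized = (-0.0071, -0.2530, -0.9411, -0.2242)
p' = p + v·dt = (2.5240, -0.1960, 1.4080)
new velocity v' = (-1.8720, 0.1213, 0.1653)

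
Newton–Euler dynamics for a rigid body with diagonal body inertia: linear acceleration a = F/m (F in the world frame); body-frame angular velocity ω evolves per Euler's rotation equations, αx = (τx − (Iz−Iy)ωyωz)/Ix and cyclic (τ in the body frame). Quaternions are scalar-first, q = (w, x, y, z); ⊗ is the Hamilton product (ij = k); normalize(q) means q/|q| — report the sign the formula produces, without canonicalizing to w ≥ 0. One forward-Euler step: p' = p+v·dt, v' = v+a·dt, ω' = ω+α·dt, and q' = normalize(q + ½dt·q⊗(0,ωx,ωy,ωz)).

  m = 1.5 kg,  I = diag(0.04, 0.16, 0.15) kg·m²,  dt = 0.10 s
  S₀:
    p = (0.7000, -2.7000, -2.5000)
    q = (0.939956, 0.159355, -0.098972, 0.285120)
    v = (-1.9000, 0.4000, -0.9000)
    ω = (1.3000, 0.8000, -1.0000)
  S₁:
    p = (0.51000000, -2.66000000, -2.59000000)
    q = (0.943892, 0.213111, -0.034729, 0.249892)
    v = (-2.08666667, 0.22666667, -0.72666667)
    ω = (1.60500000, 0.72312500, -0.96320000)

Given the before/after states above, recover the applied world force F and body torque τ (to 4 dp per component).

F = (-2.8000, -2.6000, 2.6000)
τ = (0.1300, 0.0200, 0.1800)

velocity change Δv = (-0.18666667, -0.17333333, 0.17333333)
applied force F = (-2.8000, -2.6000, 2.6000)
Δω = ω₁−ω₀ = (0.30500000, -0.07687500, 0.03680000)
precession coupling = (0.0080, 0.1430, 0.1248)
applied torque τ = (0.1300, 0.0200, 0.1800)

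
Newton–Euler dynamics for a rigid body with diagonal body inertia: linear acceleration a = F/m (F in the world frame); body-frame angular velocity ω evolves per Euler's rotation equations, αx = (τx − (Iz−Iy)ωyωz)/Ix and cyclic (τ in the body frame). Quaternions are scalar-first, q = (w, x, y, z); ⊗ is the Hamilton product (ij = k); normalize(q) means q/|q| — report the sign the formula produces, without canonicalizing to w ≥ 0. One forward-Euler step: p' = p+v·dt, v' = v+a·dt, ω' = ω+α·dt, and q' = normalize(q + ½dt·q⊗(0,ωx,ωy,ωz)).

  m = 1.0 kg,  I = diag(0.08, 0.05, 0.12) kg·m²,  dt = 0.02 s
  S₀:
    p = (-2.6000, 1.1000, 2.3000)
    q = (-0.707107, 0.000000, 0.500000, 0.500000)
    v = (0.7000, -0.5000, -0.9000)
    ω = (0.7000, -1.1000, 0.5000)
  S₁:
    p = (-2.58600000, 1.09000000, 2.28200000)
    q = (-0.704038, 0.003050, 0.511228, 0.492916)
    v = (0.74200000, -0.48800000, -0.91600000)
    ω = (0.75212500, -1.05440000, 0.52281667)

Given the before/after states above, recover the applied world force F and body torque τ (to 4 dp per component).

Δv = v₁−v₀ = (0.04200000, 0.01200000, -0.01600000)
m·(v₁−v₀)/dt = (2.1000, 0.6000, -0.8000)
rate change Δω = (0.05212500, 0.04560000, 0.02281667)
gyro term ω₀×Iω₀ = (-0.0385, -0.0140, 0.0231)
applied torque τ = (0.1700, 0.1000, 0.1600)

F = (2.1000, 0.6000, -0.8000)
τ = (0.1700, 0.1000, 0.1600)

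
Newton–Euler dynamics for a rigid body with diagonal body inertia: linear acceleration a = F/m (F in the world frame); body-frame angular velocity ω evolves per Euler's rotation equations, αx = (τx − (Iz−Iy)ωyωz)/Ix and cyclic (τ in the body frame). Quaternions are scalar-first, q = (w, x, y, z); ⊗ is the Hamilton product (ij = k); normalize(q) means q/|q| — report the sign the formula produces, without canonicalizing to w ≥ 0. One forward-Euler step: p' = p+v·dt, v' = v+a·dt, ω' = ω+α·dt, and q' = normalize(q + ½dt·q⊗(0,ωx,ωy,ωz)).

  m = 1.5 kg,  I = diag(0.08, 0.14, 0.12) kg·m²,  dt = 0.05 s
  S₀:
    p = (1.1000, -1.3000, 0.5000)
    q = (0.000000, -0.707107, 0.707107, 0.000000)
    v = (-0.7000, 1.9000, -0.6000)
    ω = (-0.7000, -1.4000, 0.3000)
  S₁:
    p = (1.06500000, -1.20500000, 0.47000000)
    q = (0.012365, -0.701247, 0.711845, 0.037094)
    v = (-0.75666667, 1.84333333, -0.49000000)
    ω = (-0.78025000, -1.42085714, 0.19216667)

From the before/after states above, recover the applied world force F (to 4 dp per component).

velocity change Δv = (-0.05666667, -0.05666667, 0.11000000)
applied force F = (-1.7000, -1.7000, 3.3000)

F = (-1.7000, -1.7000, 3.3000)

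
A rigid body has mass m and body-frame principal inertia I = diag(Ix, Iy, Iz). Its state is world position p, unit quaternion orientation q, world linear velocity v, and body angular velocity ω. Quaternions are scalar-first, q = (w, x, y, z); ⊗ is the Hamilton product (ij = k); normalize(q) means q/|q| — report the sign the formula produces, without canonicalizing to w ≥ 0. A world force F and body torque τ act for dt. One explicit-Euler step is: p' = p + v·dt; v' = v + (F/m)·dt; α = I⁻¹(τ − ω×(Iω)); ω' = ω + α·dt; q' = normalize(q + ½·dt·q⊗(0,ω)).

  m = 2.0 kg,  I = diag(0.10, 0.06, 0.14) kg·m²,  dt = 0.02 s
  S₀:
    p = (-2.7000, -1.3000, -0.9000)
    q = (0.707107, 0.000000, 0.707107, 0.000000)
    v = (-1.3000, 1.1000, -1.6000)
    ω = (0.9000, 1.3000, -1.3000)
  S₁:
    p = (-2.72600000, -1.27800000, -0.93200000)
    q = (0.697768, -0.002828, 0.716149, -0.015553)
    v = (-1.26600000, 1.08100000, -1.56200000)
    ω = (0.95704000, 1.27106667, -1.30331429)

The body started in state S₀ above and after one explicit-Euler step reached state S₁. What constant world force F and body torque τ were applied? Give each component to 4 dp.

F = (3.4000, -1.9000, 3.8000)
τ = (0.1500, -0.0400, -0.0700)

ω₁ − ω₀ = (0.05704000, -0.02893333, -0.00331429)
τ = I·(Δω/dt) + ω₀×(Iω₀) = (0.1500, -0.0400, -0.0700)
velocity change Δv = (0.03400000, -0.01900000, 0.03800000)
applied force F = (3.4000, -1.9000, 3.8000)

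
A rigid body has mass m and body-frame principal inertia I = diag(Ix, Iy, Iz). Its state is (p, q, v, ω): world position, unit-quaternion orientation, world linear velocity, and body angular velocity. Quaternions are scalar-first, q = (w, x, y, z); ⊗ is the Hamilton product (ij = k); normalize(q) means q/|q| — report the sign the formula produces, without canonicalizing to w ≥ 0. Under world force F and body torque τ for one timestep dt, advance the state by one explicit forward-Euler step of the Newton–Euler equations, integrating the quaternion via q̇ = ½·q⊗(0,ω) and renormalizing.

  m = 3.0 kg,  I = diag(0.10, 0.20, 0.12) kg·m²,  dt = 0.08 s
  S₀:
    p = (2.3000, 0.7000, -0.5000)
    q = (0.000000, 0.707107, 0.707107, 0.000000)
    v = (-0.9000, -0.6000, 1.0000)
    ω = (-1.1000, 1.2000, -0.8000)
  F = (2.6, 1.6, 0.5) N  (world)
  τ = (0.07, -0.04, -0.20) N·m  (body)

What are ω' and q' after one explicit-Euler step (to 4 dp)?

ω' = (-1.1054, 1.1910, -0.8453)
q' = (-0.0028, 0.6827, 0.7278, 0.0649)

precession coupling ω×(Iω) = (0.0768, -0.0176, -0.1320)
α = I⁻¹(τ − ω×Iω) = (-0.0680, -0.1120, -0.5667)
ω' = ω + α·dt = (-1.1054, 1.1910, -0.8453)
q⊗(0,ω) = (-0.0707107, -0.5656856, 0.5656856, 1.6263461)
q + ½dt·q⊗(0,ω), renormalized = (-0.0028, 0.6827, 0.7278, 0.0649)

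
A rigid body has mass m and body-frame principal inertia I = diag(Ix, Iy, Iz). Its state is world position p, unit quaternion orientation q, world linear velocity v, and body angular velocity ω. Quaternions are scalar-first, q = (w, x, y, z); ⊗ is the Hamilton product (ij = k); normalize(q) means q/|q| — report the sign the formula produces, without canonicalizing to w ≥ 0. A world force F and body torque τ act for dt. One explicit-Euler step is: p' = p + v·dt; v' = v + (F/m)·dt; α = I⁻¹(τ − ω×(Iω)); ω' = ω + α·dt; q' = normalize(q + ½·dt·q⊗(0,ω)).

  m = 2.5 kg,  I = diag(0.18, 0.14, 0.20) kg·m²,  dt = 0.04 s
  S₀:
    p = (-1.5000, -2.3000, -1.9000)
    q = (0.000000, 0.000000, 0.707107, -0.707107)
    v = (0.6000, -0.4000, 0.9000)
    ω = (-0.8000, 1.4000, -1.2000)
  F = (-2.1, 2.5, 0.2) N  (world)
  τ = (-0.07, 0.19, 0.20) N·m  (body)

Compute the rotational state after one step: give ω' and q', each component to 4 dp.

ω×(Iω) gyroscopic = (-0.1008, -0.0192, 0.0448)
α = I⁻¹(τ − ω×Iω) = (0.1711, 1.4943, 0.7760)
ω + α·dt = (-0.7932, 1.4598, -1.1690)
2q̇ = q⊗(0,ω) = (-1.8384782, 0.1414214, 0.5656856, 0.5656856)
updated quaternion q' = (-0.0367, 0.0028, 0.7178, -0.6952)

ω' = (-0.7932, 1.4598, -1.1690)
q' = (-0.0367, 0.0028, 0.7178, -0.6952)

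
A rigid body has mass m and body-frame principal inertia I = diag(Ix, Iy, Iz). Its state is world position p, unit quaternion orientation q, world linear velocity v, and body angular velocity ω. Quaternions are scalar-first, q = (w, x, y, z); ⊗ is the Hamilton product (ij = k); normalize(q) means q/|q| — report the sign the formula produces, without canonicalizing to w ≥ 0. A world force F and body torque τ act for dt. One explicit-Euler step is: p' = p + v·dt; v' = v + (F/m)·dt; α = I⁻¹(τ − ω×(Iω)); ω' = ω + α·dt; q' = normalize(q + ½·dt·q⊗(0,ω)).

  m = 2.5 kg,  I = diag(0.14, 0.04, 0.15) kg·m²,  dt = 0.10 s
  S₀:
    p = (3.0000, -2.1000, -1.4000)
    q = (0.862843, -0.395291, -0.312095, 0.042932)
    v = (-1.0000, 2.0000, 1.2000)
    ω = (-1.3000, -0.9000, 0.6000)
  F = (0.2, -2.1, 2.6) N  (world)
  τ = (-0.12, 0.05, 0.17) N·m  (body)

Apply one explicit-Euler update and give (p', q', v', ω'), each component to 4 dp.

p' = (2.9000, -1.9000, -1.2800)
q' = (0.8189, -0.4572, -0.3406, 0.0661)
v' = (-0.9920, 1.9160, 1.3040)
ω' = (-1.3433, -0.7945, 0.7913)

p + v·dt = (2.9000, -1.9000, -1.2800)
v' = v + a·dt = (-0.9920, 1.9160, 1.3040)
ω×(Iω) gyroscopic = (-0.0594, 0.0078, -0.1170)
angular accel α = (-0.4329, 1.0550, 1.9133)
new body rate ω' = (-1.3433, -0.7945, 0.7913)
q⊗(0,ω) = (-0.8205230, -1.2703141, -0.5951957, 0.4677442)
updated quaternion q' = (0.8189, -0.4572, -0.3406, 0.0661)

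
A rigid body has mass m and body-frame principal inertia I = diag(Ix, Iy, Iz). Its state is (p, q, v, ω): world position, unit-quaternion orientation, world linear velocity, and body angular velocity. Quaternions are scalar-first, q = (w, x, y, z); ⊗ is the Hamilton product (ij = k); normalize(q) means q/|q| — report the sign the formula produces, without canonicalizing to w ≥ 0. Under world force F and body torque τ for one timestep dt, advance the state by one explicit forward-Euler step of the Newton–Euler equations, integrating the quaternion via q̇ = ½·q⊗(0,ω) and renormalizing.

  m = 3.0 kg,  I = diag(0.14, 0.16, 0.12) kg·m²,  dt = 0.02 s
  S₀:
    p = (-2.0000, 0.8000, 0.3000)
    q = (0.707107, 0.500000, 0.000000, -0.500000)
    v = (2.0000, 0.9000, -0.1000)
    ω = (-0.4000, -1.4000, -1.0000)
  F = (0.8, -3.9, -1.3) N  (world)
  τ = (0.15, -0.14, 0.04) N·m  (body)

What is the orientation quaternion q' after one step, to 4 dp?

q' = (0.7040, 0.4901, -0.0029, -0.5140)

2q̇ = q⊗(0,ω) = (-0.3000000, -0.9828428, -0.2899498, -1.4071070)
q' = normalize(q + ½dt·q⊗(0,ω)) = (0.7040, 0.4901, -0.0029, -0.5140)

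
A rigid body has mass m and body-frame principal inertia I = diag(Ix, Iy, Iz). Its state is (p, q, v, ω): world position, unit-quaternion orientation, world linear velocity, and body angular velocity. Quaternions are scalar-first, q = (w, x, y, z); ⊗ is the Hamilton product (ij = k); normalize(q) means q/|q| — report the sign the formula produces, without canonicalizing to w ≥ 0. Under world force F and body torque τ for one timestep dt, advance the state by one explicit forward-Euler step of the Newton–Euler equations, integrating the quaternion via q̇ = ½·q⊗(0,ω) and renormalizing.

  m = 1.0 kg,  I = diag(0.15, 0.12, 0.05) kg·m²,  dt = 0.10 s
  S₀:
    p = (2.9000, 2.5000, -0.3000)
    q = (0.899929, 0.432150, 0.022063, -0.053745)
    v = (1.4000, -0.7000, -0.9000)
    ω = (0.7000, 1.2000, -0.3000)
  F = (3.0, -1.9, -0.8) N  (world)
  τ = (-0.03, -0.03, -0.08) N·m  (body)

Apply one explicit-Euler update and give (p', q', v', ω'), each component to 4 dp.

linear accel F/m = (3.0000, -1.9000, -0.8000)
p' = p + v·dt = (3.0400, 2.4300, -0.3900)
v' = v + a·dt = (1.7000, -0.8900, -0.9800)
gyro term ω×Iω = (0.0252, -0.0210, -0.0252)
angular accel α = (-0.3680, -0.0750, -1.0960)
ω' = ω + α·dt = (0.6632, 1.1925, -0.4096)
q⊗(0,ω) = (-0.3451041, 0.6878254, 1.1719383, 0.2331572)
updated quaternion q' = (0.8805, 0.4654, 0.0805, -0.0420)

p' = (3.0400, 2.4300, -0.3900)
q' = (0.8805, 0.4654, 0.0805, -0.0420)
v' = (1.7000, -0.8900, -0.9800)
ω' = (0.6632, 1.1925, -0.4096)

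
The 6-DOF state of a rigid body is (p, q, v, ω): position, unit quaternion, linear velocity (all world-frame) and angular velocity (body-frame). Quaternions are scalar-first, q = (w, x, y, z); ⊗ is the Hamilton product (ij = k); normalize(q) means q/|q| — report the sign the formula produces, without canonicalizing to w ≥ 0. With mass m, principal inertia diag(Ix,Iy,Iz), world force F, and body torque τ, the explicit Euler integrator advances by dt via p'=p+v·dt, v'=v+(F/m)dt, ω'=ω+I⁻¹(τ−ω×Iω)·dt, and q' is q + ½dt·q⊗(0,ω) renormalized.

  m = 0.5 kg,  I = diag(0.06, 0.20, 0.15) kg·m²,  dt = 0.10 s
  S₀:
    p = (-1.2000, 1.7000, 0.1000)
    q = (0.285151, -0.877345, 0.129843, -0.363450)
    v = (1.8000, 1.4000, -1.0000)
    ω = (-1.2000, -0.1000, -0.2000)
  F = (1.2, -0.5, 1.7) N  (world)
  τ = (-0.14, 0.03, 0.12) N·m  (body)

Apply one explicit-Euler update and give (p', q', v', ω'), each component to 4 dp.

p' = (-1.0200, 1.8400, 0.0000)
q' = (0.2291, -0.8959, 0.1412, -0.3535)
v' = (2.0400, 1.3000, -0.6600)
ω' = (-1.4317, -0.0742, -0.1312)

precession coupling ω×(Iω) = (-0.0010, -0.0216, 0.0168)
angular accel α = (-2.3167, 0.2580, 0.6880)
ω + α·dt = (-1.4317, -0.0742, -0.1312)
q⊗(0,ω) = (-1.1125197, -0.4044948, 0.2321559, 0.1865159)
updated quaternion q' = (0.2291, -0.8959, 0.1412, -0.3535)
p' = p + v·dt = (-1.0200, 1.8400, 0.0000)
new velocity v' = (2.0400, 1.3000, -0.6600)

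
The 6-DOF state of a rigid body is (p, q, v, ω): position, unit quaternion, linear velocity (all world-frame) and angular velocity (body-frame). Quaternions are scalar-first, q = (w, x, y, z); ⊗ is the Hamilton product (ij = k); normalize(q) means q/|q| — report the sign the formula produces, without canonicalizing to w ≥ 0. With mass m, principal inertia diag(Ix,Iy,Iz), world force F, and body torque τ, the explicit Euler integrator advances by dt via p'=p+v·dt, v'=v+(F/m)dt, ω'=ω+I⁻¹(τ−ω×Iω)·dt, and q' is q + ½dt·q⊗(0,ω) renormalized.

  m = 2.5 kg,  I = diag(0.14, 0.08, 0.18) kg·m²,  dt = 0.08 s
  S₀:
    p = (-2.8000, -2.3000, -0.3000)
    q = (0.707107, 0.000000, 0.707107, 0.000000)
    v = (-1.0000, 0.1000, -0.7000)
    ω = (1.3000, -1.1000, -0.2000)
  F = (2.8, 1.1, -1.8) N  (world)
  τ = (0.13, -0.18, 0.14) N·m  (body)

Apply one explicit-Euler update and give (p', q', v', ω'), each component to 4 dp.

ω×(Iω) gyroscopic = (0.0220, 0.0104, 0.0858)
angular accel α = (0.7714, -2.3800, 0.3011)
ω' = ω + α·dt = (1.3617, -1.2904, -0.1759)
Hamilton product q⊗(0,ω) = (0.7778177, 0.7778177, -0.7778177, -1.0606605)
q' = normalize(q + ½dt·q⊗(0,ω)) = (0.7365, 0.0310, 0.6744, -0.0423)
a = F/m = (1.1200, 0.4400, -0.7200)
p' = p + v·dt = (-2.8800, -2.2920, -0.3560)
v + (F/m)dt = (-0.9104, 0.1352, -0.7576)

p' = (-2.8800, -2.2920, -0.3560)
q' = (0.7365, 0.0310, 0.6744, -0.0423)
v' = (-0.9104, 0.1352, -0.7576)
ω' = (1.3617, -1.2904, -0.1759)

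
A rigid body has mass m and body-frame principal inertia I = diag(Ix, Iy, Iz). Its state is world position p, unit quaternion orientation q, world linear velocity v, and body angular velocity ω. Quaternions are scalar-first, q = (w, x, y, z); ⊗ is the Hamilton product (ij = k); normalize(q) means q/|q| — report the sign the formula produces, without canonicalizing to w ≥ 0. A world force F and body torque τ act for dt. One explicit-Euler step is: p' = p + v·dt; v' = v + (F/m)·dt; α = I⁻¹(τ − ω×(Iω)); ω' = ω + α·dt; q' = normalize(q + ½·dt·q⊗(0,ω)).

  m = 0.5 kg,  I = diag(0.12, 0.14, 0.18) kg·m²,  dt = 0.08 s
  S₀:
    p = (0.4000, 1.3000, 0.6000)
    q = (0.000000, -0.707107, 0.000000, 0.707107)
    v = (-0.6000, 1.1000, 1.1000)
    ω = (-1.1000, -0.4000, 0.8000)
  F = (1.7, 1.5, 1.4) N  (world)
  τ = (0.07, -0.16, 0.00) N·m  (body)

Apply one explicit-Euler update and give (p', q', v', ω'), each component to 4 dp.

p' = p + v·dt = (0.3520, 1.3880, 0.6880)
new velocity v' = (-0.3280, 1.3400, 1.3240)
angular accel α = (0.6900, -1.5200, -0.0489)
ω + α·dt = (-1.0448, -0.5216, 0.7961)
2q̇ = q⊗(0,ω) = (-1.3435033, 0.2828428, -0.2121321, 0.2828428)
q + ½dt·q⊗(0,ω), renormalized = (-0.0537, -0.6947, -0.0085, 0.7173)

p' = (0.3520, 1.3880, 0.6880)
q' = (-0.0537, -0.6947, -0.0085, 0.7173)
v' = (-0.3280, 1.3400, 1.3240)
ω' = (-1.0448, -0.5216, 0.7961)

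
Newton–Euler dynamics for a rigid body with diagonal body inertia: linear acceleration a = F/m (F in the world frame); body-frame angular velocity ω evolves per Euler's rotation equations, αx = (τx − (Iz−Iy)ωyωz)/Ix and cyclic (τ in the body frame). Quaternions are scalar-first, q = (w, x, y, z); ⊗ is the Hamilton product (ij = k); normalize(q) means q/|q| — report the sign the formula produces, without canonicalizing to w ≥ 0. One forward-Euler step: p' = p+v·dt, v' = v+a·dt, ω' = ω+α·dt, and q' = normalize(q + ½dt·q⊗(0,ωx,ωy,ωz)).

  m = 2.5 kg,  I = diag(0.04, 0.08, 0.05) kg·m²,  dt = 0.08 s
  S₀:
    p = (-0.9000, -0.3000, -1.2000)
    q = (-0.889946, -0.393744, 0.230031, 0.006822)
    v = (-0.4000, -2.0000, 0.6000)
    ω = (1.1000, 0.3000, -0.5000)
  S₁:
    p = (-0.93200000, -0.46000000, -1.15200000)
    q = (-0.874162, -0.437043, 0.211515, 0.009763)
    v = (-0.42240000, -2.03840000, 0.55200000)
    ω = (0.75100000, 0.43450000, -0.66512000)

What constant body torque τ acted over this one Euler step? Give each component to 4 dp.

τ = (-0.1700, 0.1400, -0.0900)

Δω = ω₁−ω₀ = (-0.34900000, 0.13450000, -0.16512000)
ω₀×(Iω₀) = (0.0045, 0.0055, 0.0132)
I·α + gyro = (-0.1700, 0.1400, -0.0900)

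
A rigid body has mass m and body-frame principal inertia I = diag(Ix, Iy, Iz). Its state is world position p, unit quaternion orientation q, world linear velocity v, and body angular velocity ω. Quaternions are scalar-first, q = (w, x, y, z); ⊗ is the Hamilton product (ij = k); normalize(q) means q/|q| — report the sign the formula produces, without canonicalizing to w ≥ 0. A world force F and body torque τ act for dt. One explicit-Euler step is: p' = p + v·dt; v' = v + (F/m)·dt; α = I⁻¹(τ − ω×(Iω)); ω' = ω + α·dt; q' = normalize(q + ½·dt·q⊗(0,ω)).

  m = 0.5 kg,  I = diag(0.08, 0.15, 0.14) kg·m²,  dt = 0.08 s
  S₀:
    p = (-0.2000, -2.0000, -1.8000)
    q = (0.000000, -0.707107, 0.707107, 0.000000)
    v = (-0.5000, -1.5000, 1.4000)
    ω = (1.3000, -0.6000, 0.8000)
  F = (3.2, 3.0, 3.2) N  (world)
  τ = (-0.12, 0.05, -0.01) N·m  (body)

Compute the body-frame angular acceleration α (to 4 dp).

gyro term ω×Iω = (0.0048, -0.0624, -0.0546)
(τ − ω×Iω)/I = (-1.5600, 0.7493, 0.3186)

α = (-1.5600, 0.7493, 0.3186)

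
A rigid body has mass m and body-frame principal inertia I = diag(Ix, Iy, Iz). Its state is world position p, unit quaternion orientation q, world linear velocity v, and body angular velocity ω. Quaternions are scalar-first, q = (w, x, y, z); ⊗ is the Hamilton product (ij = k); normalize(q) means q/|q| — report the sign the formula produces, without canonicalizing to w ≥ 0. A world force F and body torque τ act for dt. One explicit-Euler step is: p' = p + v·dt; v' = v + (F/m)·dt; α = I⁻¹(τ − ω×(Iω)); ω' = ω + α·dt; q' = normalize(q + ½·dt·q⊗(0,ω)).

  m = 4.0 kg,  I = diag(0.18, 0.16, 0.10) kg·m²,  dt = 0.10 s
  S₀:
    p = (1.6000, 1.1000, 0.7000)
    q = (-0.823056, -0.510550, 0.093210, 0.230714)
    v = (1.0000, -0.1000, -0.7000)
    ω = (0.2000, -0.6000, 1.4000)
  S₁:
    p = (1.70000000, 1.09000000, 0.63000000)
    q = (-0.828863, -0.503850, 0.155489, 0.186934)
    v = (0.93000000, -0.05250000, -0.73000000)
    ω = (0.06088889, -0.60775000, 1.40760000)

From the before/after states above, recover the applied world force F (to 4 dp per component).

F = (-2.8000, 1.9000, -1.2000)

v₁ − v₀ = (-0.07000000, 0.04750000, -0.03000000)
m·(v₁−v₀)/dt = (-2.8000, 1.9000, -1.2000)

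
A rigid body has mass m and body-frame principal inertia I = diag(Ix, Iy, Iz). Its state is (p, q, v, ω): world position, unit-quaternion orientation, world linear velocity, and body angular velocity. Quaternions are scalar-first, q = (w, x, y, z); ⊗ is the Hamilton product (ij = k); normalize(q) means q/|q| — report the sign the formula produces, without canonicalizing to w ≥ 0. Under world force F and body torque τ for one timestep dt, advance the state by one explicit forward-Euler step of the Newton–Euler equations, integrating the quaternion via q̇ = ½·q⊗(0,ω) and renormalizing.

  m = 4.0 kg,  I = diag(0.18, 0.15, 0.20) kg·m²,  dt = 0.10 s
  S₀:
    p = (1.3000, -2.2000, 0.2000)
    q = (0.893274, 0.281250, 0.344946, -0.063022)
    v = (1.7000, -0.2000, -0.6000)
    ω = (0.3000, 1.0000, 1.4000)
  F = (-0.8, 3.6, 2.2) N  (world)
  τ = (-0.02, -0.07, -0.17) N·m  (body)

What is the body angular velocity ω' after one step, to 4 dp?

ω' = (0.2500, 0.9589, 1.3195)

(τ − ω×Iω)/I = (-0.5000, -0.4107, -0.8050)
ω' = ω + α·dt = (0.2500, 0.9589, 1.3195)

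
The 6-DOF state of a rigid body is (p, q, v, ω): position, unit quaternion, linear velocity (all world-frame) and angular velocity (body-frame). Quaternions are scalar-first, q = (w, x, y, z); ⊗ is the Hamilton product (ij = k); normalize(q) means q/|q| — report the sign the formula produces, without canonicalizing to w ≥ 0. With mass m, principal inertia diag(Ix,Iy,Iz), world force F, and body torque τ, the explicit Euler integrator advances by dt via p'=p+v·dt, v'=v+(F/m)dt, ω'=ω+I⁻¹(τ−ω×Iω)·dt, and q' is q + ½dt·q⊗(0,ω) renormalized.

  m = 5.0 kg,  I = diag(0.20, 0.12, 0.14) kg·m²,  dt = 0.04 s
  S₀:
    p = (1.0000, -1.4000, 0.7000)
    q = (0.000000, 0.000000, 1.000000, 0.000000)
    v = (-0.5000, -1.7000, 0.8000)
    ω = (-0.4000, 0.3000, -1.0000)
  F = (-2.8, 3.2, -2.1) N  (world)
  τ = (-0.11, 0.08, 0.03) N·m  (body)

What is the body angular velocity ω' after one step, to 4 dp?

gyro term ω×Iω = (-0.0060, 0.0240, 0.0096)
α = I⁻¹(τ − ω×Iω) = (-0.5200, 0.4667, 0.1457)
ω + α·dt = (-0.4208, 0.3187, -0.9942)

ω' = (-0.4208, 0.3187, -0.9942)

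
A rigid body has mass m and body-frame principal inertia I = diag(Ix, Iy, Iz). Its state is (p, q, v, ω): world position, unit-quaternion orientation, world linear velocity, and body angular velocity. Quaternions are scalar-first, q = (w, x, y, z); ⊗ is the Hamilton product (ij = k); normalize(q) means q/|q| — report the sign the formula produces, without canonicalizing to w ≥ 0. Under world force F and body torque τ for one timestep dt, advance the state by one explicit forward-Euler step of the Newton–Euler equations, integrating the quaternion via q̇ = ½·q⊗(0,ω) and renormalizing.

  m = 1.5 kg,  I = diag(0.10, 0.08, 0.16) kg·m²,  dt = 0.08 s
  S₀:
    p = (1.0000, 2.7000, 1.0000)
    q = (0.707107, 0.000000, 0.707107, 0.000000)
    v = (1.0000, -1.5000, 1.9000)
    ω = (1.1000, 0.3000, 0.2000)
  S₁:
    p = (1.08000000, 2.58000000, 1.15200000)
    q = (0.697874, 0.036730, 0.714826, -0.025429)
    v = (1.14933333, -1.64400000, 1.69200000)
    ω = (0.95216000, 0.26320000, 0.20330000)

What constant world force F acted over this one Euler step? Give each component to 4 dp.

velocity change Δv = (0.14933333, -0.14400000, -0.20800000)
m·(v₁−v₀)/dt = (2.8000, -2.7000, -3.9000)

F = (2.8000, -2.7000, -3.9000)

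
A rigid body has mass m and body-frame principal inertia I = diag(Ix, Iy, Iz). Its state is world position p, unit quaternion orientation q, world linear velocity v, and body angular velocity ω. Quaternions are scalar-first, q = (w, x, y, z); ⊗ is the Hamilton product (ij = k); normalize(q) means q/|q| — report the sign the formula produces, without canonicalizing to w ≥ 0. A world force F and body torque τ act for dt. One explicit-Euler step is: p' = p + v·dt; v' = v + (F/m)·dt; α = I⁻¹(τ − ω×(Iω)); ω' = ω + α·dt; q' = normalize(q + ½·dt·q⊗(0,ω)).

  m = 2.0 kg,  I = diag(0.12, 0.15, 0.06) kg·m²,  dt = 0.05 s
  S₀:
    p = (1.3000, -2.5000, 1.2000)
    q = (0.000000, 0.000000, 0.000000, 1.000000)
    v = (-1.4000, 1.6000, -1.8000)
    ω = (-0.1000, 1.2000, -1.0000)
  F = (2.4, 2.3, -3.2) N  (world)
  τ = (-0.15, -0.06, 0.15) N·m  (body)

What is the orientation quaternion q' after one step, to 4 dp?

q' = (0.0250, -0.0300, -0.0025, 0.9992)

2q̇ = q⊗(0,ω) = (1.0000000, -1.2000000, -0.1000000, 0.0000000)
q + ½dt·q⊗(0,ω), renormalized = (0.0250, -0.0300, -0.0025, 0.9992)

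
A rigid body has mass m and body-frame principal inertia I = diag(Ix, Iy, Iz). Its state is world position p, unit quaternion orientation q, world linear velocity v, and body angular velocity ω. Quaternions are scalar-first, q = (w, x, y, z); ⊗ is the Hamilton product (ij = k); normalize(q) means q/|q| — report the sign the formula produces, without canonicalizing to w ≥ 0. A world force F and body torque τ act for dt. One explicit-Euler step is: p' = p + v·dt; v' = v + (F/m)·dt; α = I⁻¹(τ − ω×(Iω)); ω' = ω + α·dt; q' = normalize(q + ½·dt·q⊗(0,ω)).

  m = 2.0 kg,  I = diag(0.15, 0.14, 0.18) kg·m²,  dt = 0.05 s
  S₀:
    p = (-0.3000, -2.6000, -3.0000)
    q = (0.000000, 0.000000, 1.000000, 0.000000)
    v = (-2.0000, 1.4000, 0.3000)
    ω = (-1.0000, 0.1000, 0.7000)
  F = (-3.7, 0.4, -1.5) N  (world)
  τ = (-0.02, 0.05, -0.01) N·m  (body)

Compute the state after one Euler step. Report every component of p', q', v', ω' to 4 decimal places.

p' = (-0.4000, -2.5300, -2.9850)
q' = (-0.0025, 0.0175, 0.9995, 0.0250)
v' = (-2.0925, 1.4100, 0.2625)
ω' = (-1.0076, 0.1104, 0.6969)

linear accel F/m = (-1.8500, 0.2000, -0.7500)
p + v·dt = (-0.4000, -2.5300, -2.9850)
v + (F/m)dt = (-2.0925, 1.4100, 0.2625)
α = I⁻¹(τ − ω×Iω) = (-0.1520, 0.2071, -0.0611)
new body rate ω' = (-1.0076, 0.1104, 0.6969)
q⊗(0,ω) = (-0.1000000, 0.7000000, 0.0000000, 1.0000000)
updated quaternion q' = (-0.0025, 0.0175, 0.9995, 0.0250)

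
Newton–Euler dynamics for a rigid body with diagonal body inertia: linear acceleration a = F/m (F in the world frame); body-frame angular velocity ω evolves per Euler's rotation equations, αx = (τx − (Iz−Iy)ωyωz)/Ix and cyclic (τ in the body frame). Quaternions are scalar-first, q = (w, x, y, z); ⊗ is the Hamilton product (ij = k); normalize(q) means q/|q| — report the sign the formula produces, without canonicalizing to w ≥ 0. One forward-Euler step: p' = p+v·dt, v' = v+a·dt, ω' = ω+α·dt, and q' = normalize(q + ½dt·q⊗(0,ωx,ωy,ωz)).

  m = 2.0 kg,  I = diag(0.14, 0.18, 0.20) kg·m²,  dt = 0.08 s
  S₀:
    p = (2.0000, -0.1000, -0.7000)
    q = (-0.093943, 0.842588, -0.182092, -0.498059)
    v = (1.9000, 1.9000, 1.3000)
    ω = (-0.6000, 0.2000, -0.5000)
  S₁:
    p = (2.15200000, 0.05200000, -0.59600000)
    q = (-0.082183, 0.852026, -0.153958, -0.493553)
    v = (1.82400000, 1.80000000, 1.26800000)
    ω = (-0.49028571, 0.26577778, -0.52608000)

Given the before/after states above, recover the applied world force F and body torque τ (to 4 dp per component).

ω₁ − ω₀ = (0.10971429, 0.06577778, -0.02608000)
I·α + gyro = (0.1900, 0.1300, -0.0700)
velocity change Δv = (-0.07600000, -0.10000000, -0.03200000)
m·(v₁−v₀)/dt = (-1.9000, -2.5000, -0.8000)

F = (-1.9000, -2.5000, -0.8000)
τ = (0.1900, 0.1300, -0.0700)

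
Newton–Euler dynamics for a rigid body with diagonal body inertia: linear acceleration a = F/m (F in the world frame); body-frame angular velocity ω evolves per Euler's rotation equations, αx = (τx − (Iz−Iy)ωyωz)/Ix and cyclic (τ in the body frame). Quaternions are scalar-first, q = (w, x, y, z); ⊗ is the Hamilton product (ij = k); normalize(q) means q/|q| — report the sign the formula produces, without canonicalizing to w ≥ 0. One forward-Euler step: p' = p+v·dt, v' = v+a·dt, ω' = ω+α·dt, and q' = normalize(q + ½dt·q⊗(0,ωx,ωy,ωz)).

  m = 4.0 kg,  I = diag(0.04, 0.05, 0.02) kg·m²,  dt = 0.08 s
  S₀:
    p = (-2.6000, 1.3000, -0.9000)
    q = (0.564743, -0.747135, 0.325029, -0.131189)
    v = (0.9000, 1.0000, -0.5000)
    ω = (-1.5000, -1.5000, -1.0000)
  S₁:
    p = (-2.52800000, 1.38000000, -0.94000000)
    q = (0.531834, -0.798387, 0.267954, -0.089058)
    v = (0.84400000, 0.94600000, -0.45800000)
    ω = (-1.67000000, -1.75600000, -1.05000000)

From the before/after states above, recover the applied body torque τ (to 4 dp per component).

Δω = ω₁−ω₀ = (-0.17000000, -0.25600000, -0.05000000)
τ = I·(Δω/dt) + ω₀×(Iω₀) = (-0.1300, -0.1300, 0.0100)

τ = (-0.1300, -0.1300, 0.0100)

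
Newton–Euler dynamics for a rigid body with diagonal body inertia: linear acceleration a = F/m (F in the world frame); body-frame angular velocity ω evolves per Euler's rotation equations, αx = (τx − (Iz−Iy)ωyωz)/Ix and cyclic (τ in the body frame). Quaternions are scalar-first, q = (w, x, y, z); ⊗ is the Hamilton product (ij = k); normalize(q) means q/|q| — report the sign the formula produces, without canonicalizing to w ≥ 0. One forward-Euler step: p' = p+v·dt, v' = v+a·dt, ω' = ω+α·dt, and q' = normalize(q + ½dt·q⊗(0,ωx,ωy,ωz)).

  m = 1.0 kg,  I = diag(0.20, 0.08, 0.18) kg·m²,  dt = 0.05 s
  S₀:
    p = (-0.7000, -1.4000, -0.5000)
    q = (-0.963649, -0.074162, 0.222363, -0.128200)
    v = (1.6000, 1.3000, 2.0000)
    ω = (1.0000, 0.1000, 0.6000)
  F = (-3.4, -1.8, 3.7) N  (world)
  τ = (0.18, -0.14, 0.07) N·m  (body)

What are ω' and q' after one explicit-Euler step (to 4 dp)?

ω' = (1.0435, 0.0050, 0.6228)
q' = (-0.9600, -0.0946, 0.2178, -0.1483)

(τ − ω×Iω)/I = (0.8700, -1.9000, 0.4556)
ω' = ω + α·dt = (1.0435, 0.0050, 0.6228)
q⊗(0,ω) = (0.1288457, -0.8174112, -0.1800677, -0.8079686)
q' = normalize(q + ½dt·q⊗(0,ω)) = (-0.9600, -0.0946, 0.2178, -0.1483)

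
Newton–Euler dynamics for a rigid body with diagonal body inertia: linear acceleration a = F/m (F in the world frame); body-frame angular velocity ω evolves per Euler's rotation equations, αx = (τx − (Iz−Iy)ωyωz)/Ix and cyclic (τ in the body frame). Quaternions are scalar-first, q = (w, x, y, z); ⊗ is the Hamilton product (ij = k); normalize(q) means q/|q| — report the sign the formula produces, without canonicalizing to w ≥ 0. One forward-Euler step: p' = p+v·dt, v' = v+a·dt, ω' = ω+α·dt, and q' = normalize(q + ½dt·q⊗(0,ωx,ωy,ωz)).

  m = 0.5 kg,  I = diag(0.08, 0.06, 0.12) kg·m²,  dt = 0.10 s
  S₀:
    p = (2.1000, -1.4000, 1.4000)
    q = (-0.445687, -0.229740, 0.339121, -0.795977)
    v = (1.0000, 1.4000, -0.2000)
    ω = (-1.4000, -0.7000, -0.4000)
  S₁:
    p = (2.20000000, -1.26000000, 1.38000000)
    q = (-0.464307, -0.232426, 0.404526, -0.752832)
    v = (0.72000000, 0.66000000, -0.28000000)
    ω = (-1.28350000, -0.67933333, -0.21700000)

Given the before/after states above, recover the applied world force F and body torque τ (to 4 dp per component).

velocity change Δv = (-0.28000000, -0.74000000, -0.08000000)
F = m·Δv/dt = (-1.4000, -3.7000, -0.4000)
ω₁ − ω₀ = (0.11650000, 0.02066667, 0.18300000)
precession coupling = (0.0168, -0.0224, -0.0196)
I·α + gyro = (0.1100, -0.0100, 0.2000)

F = (-1.4000, -3.7000, -0.4000)
τ = (0.1100, -0.0100, 0.2000)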